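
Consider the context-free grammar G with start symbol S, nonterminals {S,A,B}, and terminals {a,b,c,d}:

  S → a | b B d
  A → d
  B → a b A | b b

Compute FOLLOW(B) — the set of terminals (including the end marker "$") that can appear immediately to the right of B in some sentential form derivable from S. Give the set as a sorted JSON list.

Compute FIRST by fixpoint:
iter 1:
  A via A→d: +{d}
  B via B→a b A: +{a}
  B via B→b b: +{b}
  S via S→a: +{a}
  S via S→b B d: +{b}
  FIRST(S)={a,b}  FIRST(A)={d}  FIRST(B)={a,b}
iter 2: — fixpoint
  FIRST(S)={a,b}  FIRST(A)={d}  FIRST(B)={a,b}

Compute FOLLOW by fixpoint:
initialize: $ ∈ FOLLOW(S)
iter 1:
  S→b B d: FOLLOW(B) ⊇ FIRST(d) = {d}; new: +{d}
  S: {$}  A: {}  B: {d}
iter 2:
  B→a b A: FOLLOW(A) ⊇ FOLLOW(B) ⊇ {d}; new: +{d}
  S: {$}  A: {d}  B: {d}
iter 3: — fixpoint
  S: {$}  A: {d}  B: {d}

FOLLOW(B) = ["d"]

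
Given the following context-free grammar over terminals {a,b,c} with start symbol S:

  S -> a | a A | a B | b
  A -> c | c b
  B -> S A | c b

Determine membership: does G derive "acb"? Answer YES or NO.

Convert to CNF:
  S -> T2 A | T2 B | a | b
  A -> T0 T1 | c
  B -> S A | T0 T1
  T0 -> c
  T1 -> b
  T2 -> a

CYK fill:
  [0..0]={S,T2}  "a"  orig:{S}
  [1..1]={A,T0}  "c"  orig:{A}
  [2..2]={S,T1}  "b"  orig:{S}
  [0..1]={B,S}  "ac"
  [1..2]={A,B}  "cb"
  [0..2]={B,S}  "acb"

S ∈ T[0,2] ⇒ YES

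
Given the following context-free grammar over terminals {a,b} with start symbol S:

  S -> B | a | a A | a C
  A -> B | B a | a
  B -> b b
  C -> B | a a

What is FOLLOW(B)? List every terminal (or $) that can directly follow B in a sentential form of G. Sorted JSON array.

Compute FIRST by fixpoint:
round 1:
  A via A→a: +{a}
  B via B→b b: +{b}
  C via C→B: +{b}
  C via C→a a: +{a}
  S via S→B: +{b}
  S via S→a: +{a}
  S: {a,b}  A: {a}  B: {b}  C: {a,b}
round 2:
  A via A→B: +{b}
  S: {a,b}  A: {a,b}  B: {b}  C: {a,b}
round 3: — fixpoint
  S: {a,b}  A: {a,b}  B: {b}  C: {a,b}

FOLLOW iteration:
FOLLOW(S) := {$}
pass 1:
  A→B a: FOLLOW(B) ⊇ FIRST(a) = {a}; new: +{a}
  S→B: FOLLOW(B) ⊇ FOLLOW(S) ⊇ {$}; new: +{$}
  S→a A: FOLLOW(A) ⊇ FOLLOW(S) ⊇ {$}; new: +{$}
  S→a C: FOLLOW(C) ⊇ FOLLOW(S) ⊇ {$}; new: +{$}
  FOLLOW(S)={$}  FOLLOW(A)={$}  FOLLOW(B)={$,a}  FOLLOW(C)={$}
pass 2: (stable)
  FOLLOW(S)={$}  FOLLOW(A)={$}  FOLLOW(B)={$,a}  FOLLOW(C)={$}

FOLLOW(B) = ["$", "a"]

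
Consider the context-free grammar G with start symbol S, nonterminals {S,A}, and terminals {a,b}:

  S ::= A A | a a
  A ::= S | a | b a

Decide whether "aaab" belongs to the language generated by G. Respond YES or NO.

Convert to CNF:
  S -> A A | T0 T0
  A -> A A | T0 T0 | T1 T0 | a
  T0 -> a
  T1 -> b

CYK fill:
  [0..0]={A,T0}  "a"  orig:{A}
  [1..1]={A,T0}  "a"  orig:{A}
  [2..2]={A,T0}  "a"  orig:{A}
  [3..3]={T1}  "b"  orig:{}
  [0..1]={A,S}  "aa"
  [1..2]={A,S}  "aa"
  [2..3]=∅  "ab"
  [0..2]={A,S}  "aaa"
  [1..3]=∅  "aab"
  [0..3]=∅  "aaab"

S ∉ T[0,3] ⇒ NO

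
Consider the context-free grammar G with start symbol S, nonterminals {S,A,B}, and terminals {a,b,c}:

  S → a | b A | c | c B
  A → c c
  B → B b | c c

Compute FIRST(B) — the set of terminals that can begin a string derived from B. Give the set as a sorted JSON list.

FIRST sets, iterate to fixpoint:
[1]
  A via A→c c: +{c}
  B via B→c c: +{c}
  S via S→a: +{a}
  S via S→b A: +{b}
  S via S→c: +{c}
  S: {a,b,c}  A: {c}  B: {c}
[2] — fixpoint
  S: {a,b,c}  A: {c}  B: {c}

FIRST(B) = ["c"]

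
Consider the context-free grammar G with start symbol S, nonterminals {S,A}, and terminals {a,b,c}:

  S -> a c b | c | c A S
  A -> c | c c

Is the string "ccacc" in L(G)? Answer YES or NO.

CNF form of G:
  S -> T0 X4 | T1 X3 | c
  A -> T0 T0 | c
  T0 -> c
  T1 -> a
  T2 -> b
  X3 -> T0 T2
  X4 -> A S

CYK table (by increasing span):
  T[0,0] 'c' = {A,S,T0}  orig:{A,S}
  T[1,1] 'c' = {A,S,T0}  orig:{A,S}
  T[2,2] 'a' = {T1}  orig:{}
  T[3,3] 'c' = {A,S,T0}  orig:{A,S}
  T[4,4] 'c' = {A,S,T0}  orig:{A,S}
  T[0,1] 'cc' = {A,X4}  orig:{A}
  T[1,2] 'ca' = ∅
  T[2,3] 'ac' = ∅
  T[3,4] 'cc' = {A,X4}  orig:{A}
  T[0,2] 'cca' = ∅
  T[1,3] 'cac' = ∅
  T[2,4] 'acc' = ∅
  T[0,3] 'ccac' = ∅
  T[1,4] 'cacc' = ∅
  T[0,4] 'ccacc' = ∅

S ∉ T[0,4] ⇒ NO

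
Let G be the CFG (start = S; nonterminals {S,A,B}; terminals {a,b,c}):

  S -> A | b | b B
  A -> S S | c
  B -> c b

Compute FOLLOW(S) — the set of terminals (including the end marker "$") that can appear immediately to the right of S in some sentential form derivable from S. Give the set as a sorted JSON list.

FIRST iteration:
round 1:
  A via A→c: +{c}
  B via B→c b: +{c}
  S via S→A: +{c}
  S via S→b: +{b}
  FIRST[S]={b,c}  FIRST[A]={c}  FIRST[B]={c}
round 2:
  A via A→S S: +{b}
  FIRST[S]={b,c}  FIRST[A]={b,c}  FIRST[B]={c}
round 3: (stable)
  FIRST[S]={b,c}  FIRST[A]={b,c}  FIRST[B]={c}

FOLLOW iteration:
FOLLOW(S) := {$}
pass 1:
  A→S S: FOLLOW(S) ⊇ FIRST(S) = {b,c}; new: +{b,c}
  S→A: FOLLOW(A) ⊇ FOLLOW(S) ⊇ {$,b,c}; new: +{$,b,c}
  S→b B: FOLLOW(B) ⊇ FOLLOW(S) ⊇ {$,b,c}; new: +{$,b,c}
  S: {$,b,c}  A: {$,b,c}  B: {$,b,c}
pass 2: — fixpoint
  S: {$,b,c}  A: {$,b,c}  B: {$,b,c}

FOLLOW(S) = ["$", "b", "c"]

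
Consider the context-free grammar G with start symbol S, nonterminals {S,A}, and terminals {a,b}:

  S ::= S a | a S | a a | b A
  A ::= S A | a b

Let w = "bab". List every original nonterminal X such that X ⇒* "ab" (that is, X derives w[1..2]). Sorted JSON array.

CNF form of G:
  S -> S T0 | T0 S | T0 T0 | T1 A
  A -> S A | T0 T1
  T0 -> a
  T1 -> b

CYK table (by increasing span) — only the sub-triangle for w[1..2]:
  T[1,1] 'a' = {T0}  orig:{}
  T[2,2] 'b' = {T1}  orig:{}
  T[1,2] 'ab' = {A}

Original NTs in T[1,2] deriving "ab": ["A"]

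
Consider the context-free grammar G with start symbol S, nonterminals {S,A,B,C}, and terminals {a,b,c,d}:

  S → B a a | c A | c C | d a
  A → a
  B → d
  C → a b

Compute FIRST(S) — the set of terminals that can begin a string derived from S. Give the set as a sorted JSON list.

FIRST iteration:
pass 1:
  A via A→a: +{a}
  B via B→d: +{d}
  C via C→a b: +{a}
  S via S→B a a: +{d}
  S via S→c A: +{c}
  FIRST[S]={c,d}  FIRST[A]={a}  FIRST[B]={d}  FIRST[C]={a}
pass 2: done
  FIRST[S]={c,d}  FIRST[A]={a}  FIRST[B]={d}  FIRST[C]={a}

FIRST(S) = ["c", "d"]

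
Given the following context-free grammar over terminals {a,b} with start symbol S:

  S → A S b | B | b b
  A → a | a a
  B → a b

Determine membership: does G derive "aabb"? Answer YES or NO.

CNF form of G:
  S -> A X2 | T0 T1 | T1 T1
  A -> T0 T0 | a
  B -> T0 T1
  T0 -> a
  T1 -> b
  X2 -> S T1

CYK table (by increasing span):
  T[0,0] 'a' = {A,T0}  orig:{A}
  T[1,1] 'a' = {A,T0}  orig:{A}
  T[2,2] 'b' = {T1}  orig:{}
  T[3,3] 'b' = {T1}  orig:{}
  T[0,1] 'aa' = {A}
  T[1,2] 'ab' = {B,S}
  T[2,3] 'bb' = {S}
  T[0,2] 'aab' = ∅
  T[1,3] 'abb' = {X2}  orig:{}
  T[0,3] 'aabb' = {S}

S ∈ T[0,3] ⇒ YES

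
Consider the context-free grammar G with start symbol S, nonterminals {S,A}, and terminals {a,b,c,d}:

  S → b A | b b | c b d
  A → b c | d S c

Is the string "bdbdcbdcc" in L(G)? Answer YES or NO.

CNF form of G:
  S -> T0 A | T0 T0 | T1 X4
  A -> T0 T1 | T2 X3
  T0 -> b
  T1 -> c
  T2 -> d
  X3 -> S T1
  X4 -> T0 T2

CYK table (by increasing span):
  [0..0]={T0}  "b"  orig:{}
  [1..1]={T2}  "d"  orig:{}
  [2..2]={T0}  "b"  orig:{}
  [3..3]={T2}  "d"  orig:{}
  [4..4]={T1}  "c"  orig:{}
  [5..5]={T0}  "b"  orig:{}
  [6..6]={T2}  "d"  orig:{}
  [7..7]={T1}  "c"  orig:{}
  [8..8]={T1}  "c"  orig:{}
  [0..1]={X4}  "bd"  orig:{}
  [1..2]=∅  "db"
  [2..3]={X4}  "bd"  orig:{}
  [3..4]=∅  "dc"
  [4..5]=∅  "cb"
  [5..6]={X4}  "bd"  orig:{}
  [6..7]=∅  "dc"
  [7..8]=∅  "cc"
  [0..2]=∅  "bdb"
  [1..3]=∅  "dbd"
  [2..4]=∅  "bdc"
  [3..5]=∅  "dcb"
  [4..6]={S}  "cbd"
  [5..7]=∅  "bdc"
  [6..8]=∅  "dcc"
  [0..3]=∅  "bdbd"
  [1..4]=∅  "dbdc"
  [2..5]=∅  "bdcb"
  [3..6]=∅  "dcbd"
  [4..7]={X3}  "cbdc"  orig:{}
  [5..8]=∅  "bdcc"
  [0..4]=∅  "bdbdc"
  [1..5]=∅  "dbdcb"
  [2..6]=∅  "bdcbd"
  [3..7]={A}  "dcbdc"
  [4..8]=∅  "cbdcc"
  [0..5]=∅  "bdbdcb"
  [1..6]=∅  "dbdcbd"
  [2..7]={S}  "bdcbdc"
  [3..8]=∅  "dcbdcc"
  [0..6]=∅  "bdbdcbd"
  [1..7]=∅  "dbdcbdc"
  [2..8]={X3}  "bdcbdcc"  orig:{}
  [0..7]=∅  "bdbdcbdc"
  [1..8]={A}  "dbdcbdcc"
  [0..8]={S}  "bdbdcbdcc"

S ∈ T[0,8] ⇒ YES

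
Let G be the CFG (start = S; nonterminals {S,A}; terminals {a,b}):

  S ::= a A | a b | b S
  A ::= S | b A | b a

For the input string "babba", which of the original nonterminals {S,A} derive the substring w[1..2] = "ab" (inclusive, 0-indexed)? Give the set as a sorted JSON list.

Convert to CNF:
  S -> T0 A | T0 T1 | T1 S
  A -> T0 A | T0 T1 | T1 A | T1 S | T1 T0
  T0 -> a
  T1 -> b

Fill CYK table bottom-up, restricted to cells inside w[1..2]:
  [1..1]={T0}  "a"  orig:{}
  [2..2]={T1}  "b"  orig:{}
  [1..2]={A,S}  "ab"

Original NTs in T[1,2] deriving "ab": ["A", "S"]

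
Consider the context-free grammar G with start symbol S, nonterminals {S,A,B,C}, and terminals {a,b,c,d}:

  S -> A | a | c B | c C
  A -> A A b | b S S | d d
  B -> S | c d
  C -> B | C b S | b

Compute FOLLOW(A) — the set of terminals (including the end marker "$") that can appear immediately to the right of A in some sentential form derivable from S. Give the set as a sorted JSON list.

Compute FIRST by fixpoint:
pass 1:
  A via A→b S S: +{b}
  A via A→d d: +{d}
  B via B→c d: +{c}
  C via C→B: +{c}
  C via C→b: +{b}
  S via S→A: +{b,d}
  S via S→a: +{a}
  S via S→c B: +{c}
  S: {a,b,c,d}  A: {b,d}  B: {c}  C: {b,c}
pass 2:
  B via B→S: +{a,b,d}
  C via C→B: +{a,d}
  S: {a,b,c,d}  A: {b,d}  B: {a,b,c,d}  C: {a,b,c,d}
pass 3: done
  S: {a,b,c,d}  A: {b,d}  B: {a,b,c,d}  C: {a,b,c,d}

FOLLOW sets:
FOLLOW(S) := {$}
[1]
  A→A A b: FOLLOW(A) ⊇ FIRST(A) = {b,d}; new: +{b,d}
  A→b S S: FOLLOW(S) ⊇ FIRST(S) = {a,b,c,d}; new: +{a,b,c,d}
  C→C b S: FOLLOW(C) ⊇ FIRST(b) = {b}; new: +{b}
  S→A: FOLLOW(A) ⊇ FOLLOW(S) ⊇ {$,a,b,c,d}; new: +{$,a,c}
  S→c B: FOLLOW(B) ⊇ FOLLOW(S) ⊇ {$,a,b,c,d}; new: +{$,a,b,c,d}
  S→c C: FOLLOW(C) ⊇ FOLLOW(S) ⊇ {$,a,b,c,d}; new: +{$,a,c,d}
  S: {$,a,b,c,d}  A: {$,a,b,c,d}  B: {$,a,b,c,d}  C: {$,a,b,c,d}
[2] (no change)
  S: {$,a,b,c,d}  A: {$,a,b,c,d}  B: {$,a,b,c,d}  C: {$,a,b,c,d}

FOLLOW(A) = ["$", "a", "b", "c", "d"]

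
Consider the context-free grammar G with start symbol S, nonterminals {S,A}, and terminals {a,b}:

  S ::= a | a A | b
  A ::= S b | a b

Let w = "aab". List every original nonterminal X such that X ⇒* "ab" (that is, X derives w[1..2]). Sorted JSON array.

Convert to CNF:
  S -> T1 A | a | b
  A -> S T0 | T1 T0
  T0 -> b
  T1 -> a

CYK table (by increasing span), restricted to cells inside w[1..2]:
  cell(1,1) a: {S,T1}  orig:{S}
  cell(2,2) b: {S,T0}  orig:{S}
  cell(1,2) ab: {A}

Original NTs in T[1,2] deriving "ab": ["A"]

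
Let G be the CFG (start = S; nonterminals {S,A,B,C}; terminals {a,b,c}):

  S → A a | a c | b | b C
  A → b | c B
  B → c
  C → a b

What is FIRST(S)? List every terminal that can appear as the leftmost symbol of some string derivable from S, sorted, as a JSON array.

FIRST sets, iterate to fixpoint:
iter 1:
  A via A→b: +{b}
  A via A→c B: +{c}
  B via B→c: +{c}
  C via C→a b: +{a}
  S via S→A a: +{b,c}
  S via S→a c: +{a}
  FIRST(S)={a,b,c}  FIRST(A)={b,c}  FIRST(B)={c}  FIRST(C)={a}
iter 2: done
  FIRST(S)={a,b,c}  FIRST(A)={b,c}  FIRST(B)={c}  FIRST(C)={a}

FIRST(S) = ["a", "b", "c"]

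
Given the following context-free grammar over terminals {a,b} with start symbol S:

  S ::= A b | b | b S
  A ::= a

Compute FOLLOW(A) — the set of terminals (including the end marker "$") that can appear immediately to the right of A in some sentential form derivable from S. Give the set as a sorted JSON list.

FIRST sets, iterate to fixpoint:
pass 1:
  A via A→a: +{a}
  S via S→A b: +{a}
  S via S→b: +{b}
  S: {a,b}  A: {a}
pass 2: (stable)
  S: {a,b}  A: {a}

FOLLOW sets:
FOLLOW(S) := {$}
[1]
  S→A b: FOLLOW(A) ⊇ FIRST(b) = {b}; new: +{b}
  FOLLOW[S]={$}  FOLLOW[A]={b}
[2] — fixpoint
  FOLLOW[S]={$}  FOLLOW[A]={b}

FOLLOW(A) = ["b"]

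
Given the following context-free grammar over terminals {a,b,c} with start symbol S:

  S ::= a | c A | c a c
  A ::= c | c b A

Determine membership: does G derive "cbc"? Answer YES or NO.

Convert to CNF:
  S -> T0 A | T0 X4 | a
  A -> T0 X3 | c
  T0 -> c
  T1 -> b
  T2 -> a
  X3 -> T1 A
  X4 -> T2 T0

CYK fill:
  [0..0]={A,T0}  "c"  orig:{A}
  [1..1]={T1}  "b"  orig:{}
  [2..2]={A,T0}  "c"  orig:{A}
  [0..1]=∅  "cb"
  [1..2]={X3}  "bc"  orig:{}
  [0..2]={A}  "cbc"

S ∉ T[0,2] ⇒ NO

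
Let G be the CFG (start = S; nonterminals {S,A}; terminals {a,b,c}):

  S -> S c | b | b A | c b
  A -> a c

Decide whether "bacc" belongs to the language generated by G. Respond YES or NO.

CNF form of G:
  S -> S T1 | T1 T2 | T2 A | b
  A -> T0 T1
  T0 -> a
  T1 -> c
  T2 -> b

CYK fill:
  T[0,0] 'b' = {S,T2}  orig:{S}
  T[1,1] 'a' = {T0}  orig:{}
  T[2,2] 'c' = {T1}  orig:{}
  T[3,3] 'c' = {T1}  orig:{}
  T[0,1] 'ba' = ∅
  T[1,2] 'ac' = {A}
  T[2,3] 'cc' = ∅
  T[0,2] 'bac' = {S}
  T[1,3] 'acc' = ∅
  T[0,3] 'bacc' = {S}

S ∈ T[0,3] ⇒ YES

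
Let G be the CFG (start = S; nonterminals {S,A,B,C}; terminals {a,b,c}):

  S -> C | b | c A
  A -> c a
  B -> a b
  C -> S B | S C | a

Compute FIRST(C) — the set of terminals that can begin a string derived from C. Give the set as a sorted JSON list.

Compute FIRST by fixpoint:
pass 1:
  A via A→c a: +{c}
  B via B→a b: +{a}
  C via C→a: +{a}
  S via S→C: +{a}
  S via S→b: +{b}
  S via S→c A: +{c}
  FIRST(S)={a,b,c}  FIRST(A)={c}  FIRST(B)={a}  FIRST(C)={a}
pass 2:
  C via C→S B: +{b,c}
  FIRST(S)={a,b,c}  FIRST(A)={c}  FIRST(B)={a}  FIRST(C)={a,b,c}
pass 3: (no change)
  FIRST(S)={a,b,c}  FIRST(A)={c}  FIRST(B)={a}  FIRST(C)={a,b,c}

FIRST(C) = ["a", "b", "c"]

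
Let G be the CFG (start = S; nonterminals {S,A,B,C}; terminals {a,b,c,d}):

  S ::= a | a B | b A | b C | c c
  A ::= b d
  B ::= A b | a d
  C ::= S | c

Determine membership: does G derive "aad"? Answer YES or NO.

CNF form of G:
  S -> T0 A | T0 C | T2 B | T3 T3 | a
  A -> T0 T1
  B -> A T0 | T2 T1
  C -> T0 A | T0 C | T2 B | T3 T3 | a | c
  T0 -> b
  T1 -> d
  T2 -> a
  T3 -> c

Fill CYK table bottom-up:
  cell(0,0) a: {C,S,T2}  orig:{C,S}
  cell(1,1) a: {C,S,T2}  orig:{C,S}
  cell(2,2) d: {T1}  orig:{}
  cell(0,1) aa: ∅
  cell(1,2) ad: {B}
  cell(0,2) aad: {C,S}

S ∈ T[0,2] ⇒ YES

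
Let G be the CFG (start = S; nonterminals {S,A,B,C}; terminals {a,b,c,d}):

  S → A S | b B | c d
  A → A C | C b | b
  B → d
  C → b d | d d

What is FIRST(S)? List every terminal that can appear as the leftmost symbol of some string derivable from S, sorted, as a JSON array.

FIRST iteration:
pass 1:
  A via A→b: +{b}
  B via B→d: +{d}
  C via C→b d: +{b}
  C via C→d d: +{d}
  S via S→A S: +{b}
  S via S→c d: +{c}
  S: {b,c}  A: {b}  B: {d}  C: {b,d}
pass 2:
  A via A→C b: +{d}
  S via S→A S: +{d}
  S: {b,c,d}  A: {b,d}  B: {d}  C: {b,d}
pass 3: (stable)
  S: {b,c,d}  A: {b,d}  B: {d}  C: {b,d}

FIRST(S) = ["b", "c", "d"]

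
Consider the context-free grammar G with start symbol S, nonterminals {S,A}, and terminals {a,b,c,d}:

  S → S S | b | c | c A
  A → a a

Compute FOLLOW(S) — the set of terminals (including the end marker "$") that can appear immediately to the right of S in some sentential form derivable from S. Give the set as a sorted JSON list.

FIRST sets, iterate to fixpoint:
pass 1:
  A via A→a a: +{a}
  S via S→b: +{b}
  S via S→c: +{c}
  FIRST(S)={b,c}  FIRST(A)={a}
pass 2: (no change)
  FIRST(S)={b,c}  FIRST(A)={a}

FOLLOW iteration:
FOLLOW(S) := {$}
[1]
  S→S S: FOLLOW(S) ⊇ FIRST(S) = {b,c}; new: +{b,c}
  S→c A: FOLLOW(A) ⊇ FOLLOW(S) ⊇ {$,b,c}; new: +{$,b,c}
  S: {$,b,c}  A: {$,b,c}
[2] — fixpoint
  S: {$,b,c}  A: {$,b,c}

FOLLOW(S) = ["$", "b", "c"]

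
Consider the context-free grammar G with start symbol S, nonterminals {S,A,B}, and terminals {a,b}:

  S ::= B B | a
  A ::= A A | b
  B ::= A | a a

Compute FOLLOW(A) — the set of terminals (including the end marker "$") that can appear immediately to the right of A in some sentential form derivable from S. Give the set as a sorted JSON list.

FIRST sets, iterate to fixpoint:
[1]
  A via A→b: +{b}
  B via B→A: +{b}
  B via B→a a: +{a}
  S via S→B B: +{a,b}
  FIRST[S]={a,b}  FIRST[A]={b}  FIRST[B]={a,b}
[2] (no change)
  FIRST[S]={a,b}  FIRST[A]={b}  FIRST[B]={a,b}

Compute FOLLOW by fixpoint:
seed FOLLOW(S) with $
[1]
  A→A A: FOLLOW(A) ⊇ FIRST(A) = {b}; new: +{b}
  S→B B: FOLLOW(B) ⊇ FIRST(B) = {a,b}; new: +{a,b}
  S→B B: FOLLOW(B) ⊇ FOLLOW(S) ⊇ {$}; new: +{$}
  FOLLOW(S)={$}  FOLLOW(A)={b}  FOLLOW(B)={$,a,b}
[2]
  B→A: FOLLOW(A) ⊇ FOLLOW(B) ⊇ {$,a,b}; new: +{$,a}
  FOLLOW(S)={$}  FOLLOW(A)={$,a,b}  FOLLOW(B)={$,a,b}
[3] done
  FOLLOW(S)={$}  FOLLOW(A)={$,a,b}  FOLLOW(B)={$,a,b}

FOLLOW(A) = ["$", "a", "b"]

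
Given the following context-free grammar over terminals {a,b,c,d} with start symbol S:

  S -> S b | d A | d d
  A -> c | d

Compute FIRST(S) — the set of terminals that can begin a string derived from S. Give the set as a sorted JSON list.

FIRST sets, iterate to fixpoint:
pass 1:
  A via A→c: +{c}
  A via A→d: +{d}
  S via S→d A: +{d}
  FIRST(S)={d}  FIRST(A)={c,d}
pass 2: — fixpoint
  FIRST(S)={d}  FIRST(A)={c,d}

FIRST(S) = ["d"]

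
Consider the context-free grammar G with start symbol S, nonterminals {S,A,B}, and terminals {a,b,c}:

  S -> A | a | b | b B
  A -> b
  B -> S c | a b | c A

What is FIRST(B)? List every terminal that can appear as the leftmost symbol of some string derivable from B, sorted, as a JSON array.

FIRST sets, iterate to fixpoint:
iter 1:
  A via A→b: +{b}
  B via B→a b: +{a}
  B via B→c A: +{c}
  S via S→A: +{b}
  S via S→a: +{a}
  FIRST[S]={a,b}  FIRST[A]={b}  FIRST[B]={a,c}
iter 2:
  B via B→S c: +{b}
  FIRST[S]={a,b}  FIRST[A]={b}  FIRST[B]={a,b,c}
iter 3: done
  FIRST[S]={a,b}  FIRST[A]={b}  FIRST[B]={a,b,c}

FIRST(B) = ["a", "b", "c"]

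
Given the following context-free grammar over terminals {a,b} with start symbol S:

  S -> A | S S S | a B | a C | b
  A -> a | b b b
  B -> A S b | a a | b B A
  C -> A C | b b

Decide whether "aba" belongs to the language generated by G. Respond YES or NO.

Convert to CNF:
  S -> S X5 | T0 X6 | T1 B | T1 C | a | b
  A -> T0 X2 | a
  B -> A X3 | T0 X4 | T1 T1
  C -> A C | T0 T0
  T0 -> b
  T1 -> a
  X2 -> T0 T0
  X3 -> S T0
  X4 -> B A
  X5 -> S S
  X6 -> T0 T0

CYK fill:
  cell(0,0) a: {A,S,T1}  orig:{A,S}
  cell(1,1) b: {S,T0}  orig:{S}
  cell(2,2) a: {A,S,T1}  orig:{A,S}
  cell(0,1) ab: {X3,X5}  orig:{}
  cell(1,2) ba: {X5}  orig:{}
  cell(0,2) aba: {S}

S ∈ T[0,2] ⇒ YES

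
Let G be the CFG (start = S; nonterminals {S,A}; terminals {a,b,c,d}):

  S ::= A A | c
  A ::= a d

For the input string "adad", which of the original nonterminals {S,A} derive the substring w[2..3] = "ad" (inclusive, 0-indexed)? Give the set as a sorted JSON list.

CNF form of G:
  S -> A A | c
  A -> T0 T1
  T0 -> a
  T1 -> d

CYK fill — only the sub-triangle for w[2..3]:
  [2..2]={T0}  "a"  orig:{}
  [3..3]={T1}  "d"  orig:{}
  [2..3]={A}  "ad"

Original NTs in T[2,3] deriving "ad": ["A"]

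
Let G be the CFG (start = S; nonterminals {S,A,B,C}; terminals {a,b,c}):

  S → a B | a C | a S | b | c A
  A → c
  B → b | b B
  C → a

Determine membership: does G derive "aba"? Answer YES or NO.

CNF form of G:
  S -> T1 B | T1 C | T1 S | T2 A | b
  A -> c
  B -> T0 B | b
  C -> a
  T0 -> b
  T1 -> a
  T2 -> c

Fill CYK table bottom-up:
  T[0,0] 'a' = {C,T1}  orig:{C}
  T[1,1] 'b' = {B,S,T0}  orig:{B,S}
  T[2,2] 'a' = {C,T1}  orig:{C}
  T[0,1] 'ab' = {S}
  T[1,2] 'ba' = ∅
  T[0,2] 'aba' = ∅

S ∉ T[0,2] ⇒ NO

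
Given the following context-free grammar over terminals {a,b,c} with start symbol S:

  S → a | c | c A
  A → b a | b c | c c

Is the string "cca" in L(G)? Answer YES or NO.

CNF form of G:
  S -> T2 A | a | c
  A -> T0 T1 | T0 T2 | T2 T2
  T0 -> b
  T1 -> a
  T2 -> c

Fill CYK table bottom-up:
  [0..0]={S,T2}  "c"  orig:{S}
  [1..1]={S,T2}  "c"  orig:{S}
  [2..2]={S,T1}  "a"  orig:{S}
  [0..1]={A}  "cc"
  [1..2]=∅  "ca"
  [0..2]=∅  "cca"

S ∉ T[0,2] ⇒ NO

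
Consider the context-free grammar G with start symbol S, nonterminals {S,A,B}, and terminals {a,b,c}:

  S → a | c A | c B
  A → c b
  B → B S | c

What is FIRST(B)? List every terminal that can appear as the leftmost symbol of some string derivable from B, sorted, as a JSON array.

FIRST iteration:
[1]
  A via A→c b: +{c}
  B via B→c: +{c}
  S via S→a: +{a}
  S via S→c A: +{c}
  S: {a,c}  A: {c}  B: {c}
[2] (stable)
  S: {a,c}  A: {c}  B: {c}

FIRST(B) = ["c"]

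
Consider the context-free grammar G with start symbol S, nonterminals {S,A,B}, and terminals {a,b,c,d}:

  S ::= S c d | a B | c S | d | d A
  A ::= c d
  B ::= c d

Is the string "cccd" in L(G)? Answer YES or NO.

CNF form of G:
  S -> S X3 | T0 S | T1 A | T2 B | d
  A -> T0 T1
  B -> T0 T1
  T0 -> c
  T1 -> d
  T2 -> a
  X3 -> T0 T1

Fill CYK table bottom-up:
  cell(0,0) c: {T0}  orig:{}
  cell(1,1) c: {T0}  orig:{}
  cell(2,2) c: {T0}  orig:{}
  cell(3,3) d: {S,T1}  orig:{S}
  cell(0,1) cc: ∅
  cell(1,2) cc: ∅
  cell(2,3) cd: {A,B,S,X3}  orig:{A,B,S}
  cell(0,2) ccc: ∅
  cell(1,3) ccd: {S}
  cell(0,3) cccd: {S}

S ∈ T[0,3] ⇒ YES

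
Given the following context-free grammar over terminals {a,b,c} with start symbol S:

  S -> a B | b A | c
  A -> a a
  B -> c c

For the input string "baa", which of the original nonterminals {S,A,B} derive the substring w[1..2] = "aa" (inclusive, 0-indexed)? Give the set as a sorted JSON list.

Convert to CNF:
  S -> T0 B | T2 A | c
  A -> T0 T0
  B -> T1 T1
  T0 -> a
  T1 -> c
  T2 -> b

CYK table (by increasing span) — only the sub-triangle for w[1..2]:
  [1..1]={T0}  "a"  orig:{}
  [2..2]={T0}  "a"  orig:{}
  [1..2]={A}  "aa"

Original NTs in T[1,2] deriving "aa": ["A"]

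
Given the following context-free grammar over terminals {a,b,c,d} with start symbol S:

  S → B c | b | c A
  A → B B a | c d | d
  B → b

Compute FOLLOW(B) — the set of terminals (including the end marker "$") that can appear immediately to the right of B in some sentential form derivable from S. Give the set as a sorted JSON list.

FIRST sets, iterate to fixpoint:
pass 1:
  A via A→c d: +{c}
  A via A→d: +{d}
  B via B→b: +{b}
  S via S→B c: +{b}
  S via S→c A: +{c}
  FIRST[S]={b,c}  FIRST[A]={c,d}  FIRST[B]={b}
pass 2:
  A via A→B B a: +{b}
  FIRST[S]={b,c}  FIRST[A]={b,c,d}  FIRST[B]={b}
pass 3: — fixpoint
  FIRST[S]={b,c}  FIRST[A]={b,c,d}  FIRST[B]={b}

FOLLOW iteration:
seed FOLLOW(S) with $
pass 1:
  A→B B a: FOLLOW(B) ⊇ FIRST(B) = {b}; new: +{b}
  A→B B a: FOLLOW(B) ⊇ FIRST(a) = {a}; new: +{a}
  S→B c: FOLLOW(B) ⊇ FIRST(c) = {c}; new: +{c}
  S→c A: FOLLOW(A) ⊇ FOLLOW(S) ⊇ {$}; new: +{$}
  FOLLOW[S]={$}  FOLLOW[A]={$}  FOLLOW[B]={a,b,c}
pass 2: (stable)
  FOLLOW[S]={$}  FOLLOW[A]={$}  FOLLOW[B]={a,b,c}

FOLLOW(B) = ["a", "b", "c"]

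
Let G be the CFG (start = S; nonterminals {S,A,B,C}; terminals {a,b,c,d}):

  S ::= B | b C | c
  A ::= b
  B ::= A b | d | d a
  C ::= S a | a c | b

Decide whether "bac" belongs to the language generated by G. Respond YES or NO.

Convert to CNF:
  S -> A T0 | T0 C | T1 T2 | c | d
  A -> b
  B -> A T0 | T1 T2 | d
  C -> S T2 | T2 T3 | b
  T0 -> b
  T1 -> d
  T2 -> a
  T3 -> c

CYK table (by increasing span):
  cell(0,0) b: {A,C,T0}  orig:{A,C}
  cell(1,1) a: {T2}  orig:{}
  cell(2,2) c: {S,T3}  orig:{S}
  cell(0,1) ba: ∅
  cell(1,2) ac: {C}
  cell(0,2) bac: {S}

S ∈ T[0,2] ⇒ YES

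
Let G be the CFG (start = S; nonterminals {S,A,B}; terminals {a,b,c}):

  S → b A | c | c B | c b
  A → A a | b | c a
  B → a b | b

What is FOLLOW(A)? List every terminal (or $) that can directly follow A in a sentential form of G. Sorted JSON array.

Compute FIRST by fixpoint:
round 1:
  A via A→b: +{b}
  A via A→c a: +{c}
  B via B→a b: +{a}
  B via B→b: +{b}
  S via S→b A: +{b}
  S via S→c: +{c}
  S: {b,c}  A: {b,c}  B: {a,b}
round 2: (no change)
  S: {b,c}  A: {b,c}  B: {a,b}

Compute FOLLOW by fixpoint:
initialize: $ ∈ FOLLOW(S)
[1]
  A→A a: FOLLOW(A) ⊇ FIRST(a) = {a}; new: +{a}
  S→b A: FOLLOW(A) ⊇ FOLLOW(S) ⊇ {$}; new: +{$}
  S→c B: FOLLOW(B) ⊇ FOLLOW(S) ⊇ {$}; new: +{$}
  S: {$}  A: {$,a}  B: {$}
[2] (stable)
  S: {$}  A: {$,a}  B: {$}

FOLLOW(A) = ["$", "a"]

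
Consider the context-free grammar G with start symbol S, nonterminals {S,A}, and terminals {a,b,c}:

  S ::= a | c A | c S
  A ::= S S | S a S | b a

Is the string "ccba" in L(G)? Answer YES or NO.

CNF form of G:
  S -> T2 A | T2 S | a
  A -> S S | S X3 | T1 T0
  T0 -> a
  T1 -> b
  T2 -> c
  X3 -> T0 S

CYK table (by increasing span):
  T[0,0] 'c' = {T2}  orig:{}
  T[1,1] 'c' = {T2}  orig:{}
  T[2,2] 'b' = {T1}  orig:{}
  T[3,3] 'a' = {S,T0}  orig:{S}
  T[0,1] 'cc' = ∅
  T[1,2] 'cb' = ∅
  T[2,3] 'ba' = {A}
  T[0,2] 'ccb' = ∅
  T[1,3] 'cba' = {S}
  T[0,3] 'ccba' = {S}

S ∈ T[0,3] ⇒ YES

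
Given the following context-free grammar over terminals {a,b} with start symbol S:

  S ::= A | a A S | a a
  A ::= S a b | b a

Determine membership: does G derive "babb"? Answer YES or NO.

Convert to CNF:
  S -> S X3 | T0 T0 | T0 X4 | T1 T0
  A -> S X2 | T1 T0
  T0 -> a
  T1 -> b
  X2 -> T0 T1
  X3 -> T0 T1
  X4 -> A S

CYK fill:
  [0..0]={T1}  "b"  orig:{}
  [1..1]={T0}  "a"  orig:{}
  [2..2]={T1}  "b"  orig:{}
  [3..3]={T1}  "b"  orig:{}
  [0..1]={A,S}  "ba"
  [1..2]={X2,X3}  "ab"  orig:{}
  [2..3]=∅  "bb"
  [0..2]=∅  "bab"
  [1..3]=∅  "abb"
  [0..3]=∅  "babb"

S ∉ T[0,3] ⇒ NO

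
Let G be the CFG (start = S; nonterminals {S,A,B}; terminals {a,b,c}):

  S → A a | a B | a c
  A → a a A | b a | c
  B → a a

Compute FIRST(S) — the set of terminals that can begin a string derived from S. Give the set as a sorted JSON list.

Compute FIRST by fixpoint:
iter 1:
  A via A→a a A: +{a}
  A via A→b a: +{b}
  A via A→c: +{c}
  B via B→a a: +{a}
  S via S→A a: +{a,b,c}
  S: {a,b,c}  A: {a,b,c}  B: {a}
iter 2: — fixpoint
  S: {a,b,c}  A: {a,b,c}  B: {a}

FIRST(S) = ["a", "b", "c"]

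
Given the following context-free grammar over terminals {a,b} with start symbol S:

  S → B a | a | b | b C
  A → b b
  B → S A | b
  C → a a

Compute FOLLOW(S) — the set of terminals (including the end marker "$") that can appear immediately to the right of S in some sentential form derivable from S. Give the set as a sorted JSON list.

FIRST sets, iterate to fixpoint:
[1]
  A via A→b b: +{b}
  B via B→b: +{b}
  C via C→a a: +{a}
  S via S→B a: +{b}
  S via S→a: +{a}
  FIRST[S]={a,b}  FIRST[A]={b}  FIRST[B]={b}  FIRST[C]={a}
[2]
  B via B→S A: +{a}
  FIRST[S]={a,b}  FIRST[A]={b}  FIRST[B]={a,b}  FIRST[C]={a}
[3] (stable)
  FIRST[S]={a,b}  FIRST[A]={b}  FIRST[B]={a,b}  FIRST[C]={a}

Compute FOLLOW by fixpoint:
initialize: $ ∈ FOLLOW(S)
round 1:
  B→S A: FOLLOW(S) ⊇ FIRST(A) = {b}; new: +{b}
  S→B a: FOLLOW(B) ⊇ FIRST(a) = {a}; new: +{a}
  S→b C: FOLLOW(C) ⊇ FOLLOW(S) ⊇ {$,b}; new: +{$,b}
  FOLLOW[S]={$,b}  FOLLOW[A]={}  FOLLOW[B]={a}  FOLLOW[C]={$,b}
round 2:
  B→S A: FOLLOW(A) ⊇ FOLLOW(B) ⊇ {a}; new: +{a}
  FOLLOW[S]={$,b}  FOLLOW[A]={a}  FOLLOW[B]={a}  FOLLOW[C]={$,b}
round 3: (no change)
  FOLLOW[S]={$,b}  FOLLOW[A]={a}  FOLLOW[B]={a}  FOLLOW[C]={$,b}

FOLLOW(S) = ["$", "b"]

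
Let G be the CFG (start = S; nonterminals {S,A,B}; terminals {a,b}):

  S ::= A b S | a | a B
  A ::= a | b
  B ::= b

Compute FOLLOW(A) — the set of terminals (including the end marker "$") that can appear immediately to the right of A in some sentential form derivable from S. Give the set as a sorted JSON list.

FIRST sets, iterate to fixpoint:
iter 1:
  A via A→a: +{a}
  A via A→b: +{b}
  B via B→b: +{b}
  S via S→A b S: +{a,b}
  FIRST[S]={a,b}  FIRST[A]={a,b}  FIRST[B]={b}
iter 2: (no change)
  FIRST[S]={a,b}  FIRST[A]={a,b}  FIRST[B]={b}

FOLLOW sets:
FOLLOW(S) := {$}
round 1:
  S→A b S: FOLLOW(A) ⊇ FIRST(b) = {b}; new: +{b}
  S→a B: FOLLOW(B) ⊇ FOLLOW(S) ⊇ {$}; new: +{$}
  FOLLOW(S)={$}  FOLLOW(A)={b}  FOLLOW(B)={$}
round 2: (no change)
  FOLLOW(S)={$}  FOLLOW(A)={b}  FOLLOW(B)={$}

FOLLOW(A) = ["b"]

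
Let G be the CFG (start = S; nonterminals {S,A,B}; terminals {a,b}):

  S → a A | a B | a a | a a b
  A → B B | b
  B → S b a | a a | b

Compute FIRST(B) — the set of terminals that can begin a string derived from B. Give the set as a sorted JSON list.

FIRST iteration:
round 1:
  A via A→b: +{b}
  B via B→a a: +{a}
  B via B→b: +{b}
  S via S→a A: +{a}
  S: {a}  A: {b}  B: {a,b}
round 2:
  A via A→B B: +{a}
  S: {a}  A: {a,b}  B: {a,b}
round 3: done
  S: {a}  A: {a,b}  B: {a,b}

FIRST(B) = ["a", "b"]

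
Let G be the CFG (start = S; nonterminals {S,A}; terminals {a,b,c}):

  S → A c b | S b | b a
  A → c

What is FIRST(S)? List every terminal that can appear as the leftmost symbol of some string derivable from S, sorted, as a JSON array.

FIRST iteration:
iter 1:
  A via A→c: +{c}
  S via S→A c b: +{c}
  S via S→b a: +{b}
  FIRST[S]={b,c}  FIRST[A]={c}
iter 2: (no change)
  FIRST[S]={b,c}  FIRST[A]={c}

FIRST(S) = ["b", "c"]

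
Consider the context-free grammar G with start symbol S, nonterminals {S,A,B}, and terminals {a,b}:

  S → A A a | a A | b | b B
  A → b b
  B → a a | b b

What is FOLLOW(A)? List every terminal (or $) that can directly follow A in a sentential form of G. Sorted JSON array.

FIRST sets, iterate to fixpoint:
iter 1:
  A via A→b b: +{b}
  B via B→a a: +{a}
  B via B→b b: +{b}
  S via S→A A a: +{b}
  S via S→a A: +{a}
  FIRST(S)={a,b}  FIRST(A)={b}  FIRST(B)={a,b}
iter 2: (stable)
  FIRST(S)={a,b}  FIRST(A)={b}  FIRST(B)={a,b}

Compute FOLLOW by fixpoint:
FOLLOW(S) := {$}
pass 1:
  S→A A a: FOLLOW(A) ⊇ FIRST(A) = {b}; new: +{b}
  S→A A a: FOLLOW(A) ⊇ FIRST(a) = {a}; new: +{a}
  S→a A: FOLLOW(A) ⊇ FOLLOW(S) ⊇ {$}; new: +{$}
  S→b B: FOLLOW(B) ⊇ FOLLOW(S) ⊇ {$}; new: +{$}
  FOLLOW[S]={$}  FOLLOW[A]={$,a,b}  FOLLOW[B]={$}
pass 2: — fixpoint
  FOLLOW[S]={$}  FOLLOW[A]={$,a,b}  FOLLOW[B]={$}

FOLLOW(A) = ["$", "a", "b"]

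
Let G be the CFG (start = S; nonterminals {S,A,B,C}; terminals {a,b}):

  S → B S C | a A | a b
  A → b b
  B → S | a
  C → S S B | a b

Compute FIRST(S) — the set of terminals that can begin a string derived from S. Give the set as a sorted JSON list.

FIRST iteration:
[1]
  A via A→b b: +{b}
  B via B→a: +{a}
  C via C→a b: +{a}
  S via S→B S C: +{a}
  FIRST(S)={a}  FIRST(A)={b}  FIRST(B)={a}  FIRST(C)={a}
[2] (no change)
  FIRST(S)={a}  FIRST(A)={b}  FIRST(B)={a}  FIRST(C)={a}

FIRST(S) = ["a"]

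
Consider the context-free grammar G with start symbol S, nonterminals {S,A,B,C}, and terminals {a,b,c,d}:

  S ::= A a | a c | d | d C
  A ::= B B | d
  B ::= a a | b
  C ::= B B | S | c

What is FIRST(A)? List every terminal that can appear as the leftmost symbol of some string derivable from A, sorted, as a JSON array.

Compute FIRST by fixpoint:
pass 1:
  A via A→d: +{d}
  B via B→a a: +{a}
  B via B→b: +{b}
  C via C→B B: +{a,b}
  C via C→c: +{c}
  S via S→A a: +{d}
  S via S→a c: +{a}
  FIRST[S]={a,d}  FIRST[A]={d}  FIRST[B]={a,b}  FIRST[C]={a,b,c}
pass 2:
  A via A→B B: +{a,b}
  C via C→S: +{d}
  S via S→A a: +{b}
  FIRST[S]={a,b,d}  FIRST[A]={a,b,d}  FIRST[B]={a,b}  FIRST[C]={a,b,c,d}
pass 3: — fixpoint
  FIRST[S]={a,b,d}  FIRST[A]={a,b,d}  FIRST[B]={a,b}  FIRST[C]={a,b,c,d}

FIRST(A) = ["a", "b", "d"]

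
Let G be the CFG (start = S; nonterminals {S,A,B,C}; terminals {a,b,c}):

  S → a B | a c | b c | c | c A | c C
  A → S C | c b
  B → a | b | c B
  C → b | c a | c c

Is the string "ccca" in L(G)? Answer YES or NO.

CNF form of G:
  S -> T0 A | T0 C | T1 T0 | T2 B | T2 T0 | c
  A -> S C | T0 T1
  B -> T0 B | a | b
  C -> T0 T0 | T0 T2 | b
  T0 -> c
  T1 -> b
  T2 -> a

CYK table (by increasing span):
  T[0,0] 'c' = {S,T0}  orig:{S}
  T[1,1] 'c' = {S,T0}  orig:{S}
  T[2,2] 'c' = {S,T0}  orig:{S}
  T[3,3] 'a' = {B,T2}  orig:{B}
  T[0,1] 'cc' = {C}
  T[1,2] 'cc' = {C}
  T[2,3] 'ca' = {B,C}
  T[0,2] 'ccc' = {A,S}
  T[1,3] 'cca' = {A,B,S}
  T[0,3] 'ccca' = {B,S}

S ∈ T[0,3] ⇒ YES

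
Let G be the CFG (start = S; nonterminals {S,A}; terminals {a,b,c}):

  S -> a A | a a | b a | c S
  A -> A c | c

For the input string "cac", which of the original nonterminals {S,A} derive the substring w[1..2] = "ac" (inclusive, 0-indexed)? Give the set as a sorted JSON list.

Convert to CNF:
  S -> T0 S | T1 A | T1 T1 | T2 T1
  A -> A T0 | c
  T0 -> c
  T1 -> a
  T2 -> b

Fill CYK table bottom-up, restricted to cells inside w[1..2]:
  cell(1,1) a: {T1}  orig:{}
  cell(2,2) c: {A,T0}  orig:{A}
  cell(1,2) ac: {S}

Original NTs in T[1,2] deriving "ac": ["S"]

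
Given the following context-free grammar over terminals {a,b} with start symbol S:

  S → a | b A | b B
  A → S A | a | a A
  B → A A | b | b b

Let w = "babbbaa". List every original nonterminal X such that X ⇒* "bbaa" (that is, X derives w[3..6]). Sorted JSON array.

CNF form of G:
  S -> T1 A | T1 B | a
  A -> S A | T0 A | a
  B -> A A | T1 T1 | b
  T0 -> a
  T1 -> b

CYK fill — only the sub-triangle for w[3..6]:
  cell(3,3) b: {B,T1}  orig:{B}
  cell(4,4) b: {B,T1}  orig:{B}
  cell(5,5) a: {A,S,T0}  orig:{A,S}
  cell(6,6) a: {A,S,T0}  orig:{A,S}
  cell(3,4) bb: {B,S}
  cell(4,5) ba: {S}
  cell(5,6) aa: {A,B}
  cell(3,5) bba: {A}
  cell(4,6) baa: {A,S}
  cell(3,6) bbaa: {A,B,S}

Original NTs in T[3,6] deriving "bbaa": ["A", "B", "S"]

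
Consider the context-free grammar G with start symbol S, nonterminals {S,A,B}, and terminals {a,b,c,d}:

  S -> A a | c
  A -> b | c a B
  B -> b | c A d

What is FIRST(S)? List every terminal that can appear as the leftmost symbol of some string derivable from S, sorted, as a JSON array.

FIRST iteration:
round 1:
  A via A→b: +{b}
  A via A→c a B: +{c}
  B via B→b: +{b}
  B via B→c A d: +{c}
  S via S→A a: +{b,c}
  FIRST[S]={b,c}  FIRST[A]={b,c}  FIRST[B]={b,c}
round 2: (stable)
  FIRST[S]={b,c}  FIRST[A]={b,c}  FIRST[B]={b,c}

FIRST(S) = ["b", "c"]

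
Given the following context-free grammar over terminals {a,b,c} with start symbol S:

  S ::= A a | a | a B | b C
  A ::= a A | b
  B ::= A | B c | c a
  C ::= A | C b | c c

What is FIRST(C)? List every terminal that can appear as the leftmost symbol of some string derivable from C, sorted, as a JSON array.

FIRST iteration:
round 1:
  A via A→a A: +{a}
  A via A→b: +{b}
  B via B→A: +{a,b}
  B via B→c a: +{c}
  C via C→A: +{a,b}
  C via C→c c: +{c}
  S via S→A a: +{a,b}
  S: {a,b}  A: {a,b}  B: {a,b,c}  C: {a,b,c}
round 2: (no change)
  S: {a,b}  A: {a,b}  B: {a,b,c}  C: {a,b,c}

FIRST(C) = ["a", "b", "c"]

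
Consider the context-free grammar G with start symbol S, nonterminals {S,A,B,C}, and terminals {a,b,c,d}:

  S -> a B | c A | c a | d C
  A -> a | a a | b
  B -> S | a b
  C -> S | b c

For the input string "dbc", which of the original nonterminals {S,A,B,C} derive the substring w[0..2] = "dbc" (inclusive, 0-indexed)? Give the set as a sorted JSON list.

CNF form of G:
  S -> T0 B | T2 A | T2 T0 | T3 C
  A -> T0 T0 | a | b
  B -> T0 B | T0 T1 | T2 A | T2 T0 | T3 C
  C -> T0 B | T1 T2 | T2 A | T2 T0 | T3 C
  T0 -> a
  T1 -> b
  T2 -> c
  T3 -> d

Fill CYK table bottom-up — only the sub-triangle for w[0..2]:
  T[0,0] 'd' = {T3}  orig:{}
  T[1,1] 'b' = {A,T1}  orig:{A}
  T[2,2] 'c' = {T2}  orig:{}
  T[0,1] 'db' = ∅
  T[1,2] 'bc' = {C}
  T[0,2] 'dbc' = {B,C,S}

Original NTs in T[0,2] deriving "dbc": ["B", "C", "S"]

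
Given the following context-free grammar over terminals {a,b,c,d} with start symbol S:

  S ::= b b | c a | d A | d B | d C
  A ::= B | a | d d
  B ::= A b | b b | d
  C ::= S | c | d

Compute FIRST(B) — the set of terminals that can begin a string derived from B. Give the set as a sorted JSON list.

FIRST iteration:
round 1:
  A via A→a: +{a}
  A via A→d d: +{d}
  B via B→A b: +{a,d}
  B via B→b b: +{b}
  C via C→c: +{c}
  C via C→d: +{d}
  S via S→b b: +{b}
  S via S→c a: +{c}
  S via S→d A: +{d}
  FIRST[S]={b,c,d}  FIRST[A]={a,d}  FIRST[B]={a,b,d}  FIRST[C]={c,d}
round 2:
  A via A→B: +{b}
  C via C→S: +{b}
  FIRST[S]={b,c,d}  FIRST[A]={a,b,d}  FIRST[B]={a,b,d}  FIRST[C]={b,c,d}
round 3: done
  FIRST[S]={b,c,d}  FIRST[A]={a,b,d}  FIRST[B]={a,b,d}  FIRST[C]={b,c,d}

FIRST(B) = ["a", "b", "d"]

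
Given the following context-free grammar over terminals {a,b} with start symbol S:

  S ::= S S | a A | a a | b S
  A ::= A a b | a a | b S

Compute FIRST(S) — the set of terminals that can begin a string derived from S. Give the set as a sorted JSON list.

FIRST iteration:
round 1:
  A via A→a a: +{a}
  A via A→b S: +{b}
  S via S→a A: +{a}
  S via S→b S: +{b}
  FIRST(S)={a,b}  FIRST(A)={a,b}
round 2: — fixpoint
  FIRST(S)={a,b}  FIRST(A)={a,b}

FIRST(S) = ["a", "b"]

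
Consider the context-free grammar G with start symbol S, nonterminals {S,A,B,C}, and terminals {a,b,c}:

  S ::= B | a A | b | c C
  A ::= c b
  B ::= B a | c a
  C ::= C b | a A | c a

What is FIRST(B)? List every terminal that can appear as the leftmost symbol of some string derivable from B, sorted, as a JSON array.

Compute FIRST by fixpoint:
round 1:
  A via A→c b: +{c}
  B via B→c a: +{c}
  C via C→a A: +{a}
  C via C→c a: +{c}
  S via S→B: +{c}
  S via S→a A: +{a}
  S via S→b: +{b}
  S: {a,b,c}  A: {c}  B: {c}  C: {a,c}
round 2: (stable)
  S: {a,b,c}  A: {c}  B: {c}  C: {a,c}

FIRST(B) = ["c"]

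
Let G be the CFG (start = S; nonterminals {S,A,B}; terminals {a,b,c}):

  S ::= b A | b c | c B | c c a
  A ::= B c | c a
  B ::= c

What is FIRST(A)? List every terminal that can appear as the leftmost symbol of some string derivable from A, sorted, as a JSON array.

Compute FIRST by fixpoint:
round 1:
  A via A→c a: +{c}
  B via B→c: +{c}
  S via S→b A: +{b}
  S via S→c B: +{c}
  FIRST(S)={b,c}  FIRST(A)={c}  FIRST(B)={c}
round 2: (stable)
  FIRST(S)={b,c}  FIRST(A)={c}  FIRST(B)={c}

FIRST(A) = ["c"]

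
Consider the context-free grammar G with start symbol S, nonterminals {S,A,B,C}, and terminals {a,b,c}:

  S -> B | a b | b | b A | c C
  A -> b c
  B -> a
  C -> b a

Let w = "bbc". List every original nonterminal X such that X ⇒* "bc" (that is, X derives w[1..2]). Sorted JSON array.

Convert to CNF:
  S -> T0 A | T1 C | T2 T0 | a | b
  A -> T0 T1
  B -> a
  C -> T0 T2
  T0 -> b
  T1 -> c
  T2 -> a

CYK fill — only the sub-triangle for w[1..2]:
  [1..1]={S,T0}  "b"  orig:{S}
  [2..2]={T1}  "c"  orig:{}
  [1..2]={A}  "bc"

Original NTs in T[1,2] deriving "bc": ["A"]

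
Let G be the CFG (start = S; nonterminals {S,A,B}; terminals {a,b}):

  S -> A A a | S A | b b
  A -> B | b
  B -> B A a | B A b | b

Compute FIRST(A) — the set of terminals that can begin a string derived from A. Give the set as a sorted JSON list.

FIRST sets, iterate to fixpoint:
iter 1:
  A via A→b: +{b}
  B via B→b: +{b}
  S via S→A A a: +{b}
  FIRST[S]={b}  FIRST[A]={b}  FIRST[B]={b}
iter 2: done
  FIRST[S]={b}  FIRST[A]={b}  FIRST[B]={b}

FIRST(A) = ["b"]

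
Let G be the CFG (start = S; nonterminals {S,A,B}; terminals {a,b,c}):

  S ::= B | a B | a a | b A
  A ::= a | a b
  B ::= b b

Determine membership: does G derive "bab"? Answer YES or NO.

Convert to CNF:
  S -> T0 B | T0 T0 | T1 A | T1 T1
  A -> T0 T1 | a
  B -> T1 T1
  T0 -> a
  T1 -> b

CYK table (by increasing span):
  cell(0,0) b: {T1}  orig:{}
  cell(1,1) a: {A,T0}  orig:{A}
  cell(2,2) b: {T1}  orig:{}
  cell(0,1) ba: {S}
  cell(1,2) ab: {A}
  cell(0,2) bab: {S}

S ∈ T[0,2] ⇒ YES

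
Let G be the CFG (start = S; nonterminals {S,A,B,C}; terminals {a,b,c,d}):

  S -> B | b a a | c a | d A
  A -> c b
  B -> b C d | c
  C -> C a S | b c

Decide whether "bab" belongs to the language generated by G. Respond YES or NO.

Convert to CNF:
  S -> T0 T3 | T1 X6 | T1 X7 | T2 A | c
  A -> T0 T1
  B -> T1 X4 | c
  C -> C X5 | T1 T0
  T0 -> c
  T1 -> b
  T2 -> d
  T3 -> a
  X4 -> C T2
  X5 -> T3 S
  X6 -> C T2
  X7 -> T3 T3

Fill CYK table bottom-up:
  [0..0]={T1}  "b"  orig:{}
  [1..1]={T3}  "a"  orig:{}
  [2..2]={T1}  "b"  orig:{}
  [0..1]=∅  "ba"
  [1..2]=∅  "ab"
  [0..2]=∅  "bab"

S ∉ T[0,2] ⇒ NO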